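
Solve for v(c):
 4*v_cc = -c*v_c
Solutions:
 v(c) = C1 + C2*erf(sqrt(2)*c/4)


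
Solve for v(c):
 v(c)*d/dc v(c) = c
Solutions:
 v(c) = -sqrt(C1 + c^2)
 v(c) = sqrt(C1 + c^2)


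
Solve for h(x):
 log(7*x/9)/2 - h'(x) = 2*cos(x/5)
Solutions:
 h(x) = C1 + x*log(x)/2 - x*log(3) - x/2 + x*log(7)/2 - 10*sin(x/5)


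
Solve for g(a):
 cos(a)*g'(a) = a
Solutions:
 g(a) = C1 + Integral(a/cos(a), a)


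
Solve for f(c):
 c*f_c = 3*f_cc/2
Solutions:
 f(c) = C1 + C2*erfi(sqrt(3)*c/3)


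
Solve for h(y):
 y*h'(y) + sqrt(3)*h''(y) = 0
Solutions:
 h(y) = C1 + C2*erf(sqrt(2)*3^(3/4)*y/6)


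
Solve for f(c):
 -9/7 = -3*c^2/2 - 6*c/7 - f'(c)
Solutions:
 f(c) = C1 - c^3/2 - 3*c^2/7 + 9*c/7


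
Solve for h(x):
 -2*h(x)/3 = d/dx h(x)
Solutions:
 h(x) = C1*exp(-2*x/3)


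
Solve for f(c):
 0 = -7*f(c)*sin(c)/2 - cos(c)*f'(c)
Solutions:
 f(c) = C1*cos(c)^(7/2)


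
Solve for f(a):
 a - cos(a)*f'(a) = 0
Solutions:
 f(a) = C1 + Integral(a/cos(a), a)


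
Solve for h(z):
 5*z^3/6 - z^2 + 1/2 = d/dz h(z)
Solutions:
 h(z) = C1 + 5*z^4/24 - z^3/3 + z/2


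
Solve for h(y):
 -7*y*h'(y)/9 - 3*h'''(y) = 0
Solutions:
 h(y) = C1 + Integral(C2*airyai(-7^(1/3)*y/3) + C3*airybi(-7^(1/3)*y/3), y)


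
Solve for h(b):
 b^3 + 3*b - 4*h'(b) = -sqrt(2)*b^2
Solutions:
 h(b) = C1 + b^4/16 + sqrt(2)*b^3/12 + 3*b^2/8


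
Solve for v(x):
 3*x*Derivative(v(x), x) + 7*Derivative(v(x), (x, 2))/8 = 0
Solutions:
 v(x) = C1 + C2*erf(2*sqrt(21)*x/7)


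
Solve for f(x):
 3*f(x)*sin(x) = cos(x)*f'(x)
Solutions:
 f(x) = C1/cos(x)^3


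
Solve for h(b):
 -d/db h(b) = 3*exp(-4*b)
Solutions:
 h(b) = C1 + 3*exp(-4*b)/4


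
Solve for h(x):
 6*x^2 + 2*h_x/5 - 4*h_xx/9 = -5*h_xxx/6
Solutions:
 h(x) = C1 - 5*x^3 - 50*x^2/3 + 1375*x/54 + (C2*sin(2*sqrt(23)*x/15) + C3*cos(2*sqrt(23)*x/15))*exp(4*x/15)


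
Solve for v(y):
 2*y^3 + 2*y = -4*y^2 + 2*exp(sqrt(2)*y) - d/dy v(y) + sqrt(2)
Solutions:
 v(y) = C1 - y^4/2 - 4*y^3/3 - y^2 + sqrt(2)*y + sqrt(2)*exp(sqrt(2)*y)


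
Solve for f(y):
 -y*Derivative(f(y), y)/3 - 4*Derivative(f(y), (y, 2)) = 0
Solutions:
 f(y) = C1 + C2*erf(sqrt(6)*y/12)


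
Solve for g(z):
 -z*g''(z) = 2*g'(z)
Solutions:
 g(z) = C1 + C2/z


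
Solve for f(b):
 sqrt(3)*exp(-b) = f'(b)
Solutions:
 f(b) = C1 - sqrt(3)*exp(-b)


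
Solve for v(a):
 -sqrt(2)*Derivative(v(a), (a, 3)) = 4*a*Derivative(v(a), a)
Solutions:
 v(a) = C1 + Integral(C2*airyai(-sqrt(2)*a) + C3*airybi(-sqrt(2)*a), a)


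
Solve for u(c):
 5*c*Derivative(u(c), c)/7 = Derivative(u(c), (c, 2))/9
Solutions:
 u(c) = C1 + C2*erfi(3*sqrt(70)*c/14)


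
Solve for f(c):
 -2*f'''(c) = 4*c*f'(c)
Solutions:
 f(c) = C1 + Integral(C2*airyai(-2^(1/3)*c) + C3*airybi(-2^(1/3)*c), c)


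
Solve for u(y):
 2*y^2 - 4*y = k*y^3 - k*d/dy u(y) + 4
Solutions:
 u(y) = C1 + y^4/4 - 2*y^3/(3*k) + 2*y^2/k + 4*y/k


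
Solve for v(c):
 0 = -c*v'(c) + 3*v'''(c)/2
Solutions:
 v(c) = C1 + Integral(C2*airyai(2^(1/3)*3^(2/3)*c/3) + C3*airybi(2^(1/3)*3^(2/3)*c/3), c)


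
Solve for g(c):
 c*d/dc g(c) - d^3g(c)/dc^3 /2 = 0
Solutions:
 g(c) = C1 + Integral(C2*airyai(2^(1/3)*c) + C3*airybi(2^(1/3)*c), c)


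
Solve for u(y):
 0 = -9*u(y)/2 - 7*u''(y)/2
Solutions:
 u(y) = C1*sin(3*sqrt(7)*y/7) + C2*cos(3*sqrt(7)*y/7)


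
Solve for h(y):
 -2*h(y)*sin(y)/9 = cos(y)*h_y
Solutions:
 h(y) = C1*cos(y)^(2/9)


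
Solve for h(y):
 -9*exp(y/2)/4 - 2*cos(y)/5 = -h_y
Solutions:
 h(y) = C1 + 9*exp(y/2)/2 + 2*sin(y)/5


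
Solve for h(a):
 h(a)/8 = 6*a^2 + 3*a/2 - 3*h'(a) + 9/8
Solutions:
 h(a) = C1*exp(-a/24) + 48*a^2 - 2292*a + 55017


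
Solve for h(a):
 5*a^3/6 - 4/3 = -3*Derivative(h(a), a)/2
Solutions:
 h(a) = C1 - 5*a^4/36 + 8*a/9


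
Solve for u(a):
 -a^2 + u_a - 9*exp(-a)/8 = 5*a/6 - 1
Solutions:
 u(a) = C1 + a^3/3 + 5*a^2/12 - a - 9*exp(-a)/8


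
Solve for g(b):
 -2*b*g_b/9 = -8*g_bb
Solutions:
 g(b) = C1 + C2*erfi(sqrt(2)*b/12)


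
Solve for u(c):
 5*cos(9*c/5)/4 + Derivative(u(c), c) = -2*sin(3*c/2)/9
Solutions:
 u(c) = C1 - 25*sin(9*c/5)/36 + 4*cos(3*c/2)/27


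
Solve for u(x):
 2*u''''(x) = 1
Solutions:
 u(x) = C1 + C2*x + C3*x^2 + C4*x^3 + x^4/48


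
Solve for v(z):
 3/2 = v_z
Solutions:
 v(z) = C1 + 3*z/2


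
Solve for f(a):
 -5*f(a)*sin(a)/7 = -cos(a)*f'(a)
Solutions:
 f(a) = C1/cos(a)^(5/7)


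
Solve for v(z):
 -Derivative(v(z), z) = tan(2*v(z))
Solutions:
 v(z) = -asin(C1*exp(-2*z))/2 + pi/2
 v(z) = asin(C1*exp(-2*z))/2


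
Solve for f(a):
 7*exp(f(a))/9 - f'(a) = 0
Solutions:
 f(a) = log(-1/(C1 + 7*a)) + 2*log(3)


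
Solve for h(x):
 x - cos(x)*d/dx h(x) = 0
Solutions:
 h(x) = C1 + Integral(x/cos(x), x)


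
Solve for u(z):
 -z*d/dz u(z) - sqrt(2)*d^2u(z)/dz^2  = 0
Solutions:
 u(z) = C1 + C2*erf(2^(1/4)*z/2)


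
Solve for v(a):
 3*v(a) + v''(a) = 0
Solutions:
 v(a) = C1*sin(sqrt(3)*a) + C2*cos(sqrt(3)*a)


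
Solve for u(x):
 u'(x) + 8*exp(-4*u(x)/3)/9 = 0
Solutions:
 u(x) = 3*log(-I*(C1 - 32*x/27)^(1/4))
 u(x) = 3*log(I*(C1 - 32*x/27)^(1/4))
 u(x) = 3*log(-(C1 - 32*x/27)^(1/4))
 u(x) = 3*log(C1 - 32*x/27)/4


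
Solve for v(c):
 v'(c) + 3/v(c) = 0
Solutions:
 v(c) = -sqrt(C1 - 6*c)
 v(c) = sqrt(C1 - 6*c)


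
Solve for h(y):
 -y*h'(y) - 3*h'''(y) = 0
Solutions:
 h(y) = C1 + Integral(C2*airyai(-3^(2/3)*y/3) + C3*airybi(-3^(2/3)*y/3), y)


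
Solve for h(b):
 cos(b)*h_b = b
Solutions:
 h(b) = C1 + Integral(b/cos(b), b)


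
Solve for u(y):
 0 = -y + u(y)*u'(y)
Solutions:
 u(y) = -sqrt(C1 + y^2)
 u(y) = sqrt(C1 + y^2)


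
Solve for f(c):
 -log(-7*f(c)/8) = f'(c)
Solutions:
 Integral(1/(log(-_y) - 3*log(2) + log(7)), (_y, f(c))) = C1 - c


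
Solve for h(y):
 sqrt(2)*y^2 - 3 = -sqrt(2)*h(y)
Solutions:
 h(y) = -y^2 + 3*sqrt(2)/2


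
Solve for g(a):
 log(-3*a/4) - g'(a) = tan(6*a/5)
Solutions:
 g(a) = C1 + a*log(-a) - 2*a*log(2) - a + a*log(3) + 5*log(cos(6*a/5))/6


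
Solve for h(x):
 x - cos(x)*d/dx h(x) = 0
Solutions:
 h(x) = C1 + Integral(x/cos(x), x)


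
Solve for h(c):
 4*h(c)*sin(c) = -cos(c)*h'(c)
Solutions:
 h(c) = C1*cos(c)^4


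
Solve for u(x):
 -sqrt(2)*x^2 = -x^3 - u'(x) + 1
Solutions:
 u(x) = C1 - x^4/4 + sqrt(2)*x^3/3 + x


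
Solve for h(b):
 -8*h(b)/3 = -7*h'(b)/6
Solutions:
 h(b) = C1*exp(16*b/7)


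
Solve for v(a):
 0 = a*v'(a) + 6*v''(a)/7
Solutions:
 v(a) = C1 + C2*erf(sqrt(21)*a/6)


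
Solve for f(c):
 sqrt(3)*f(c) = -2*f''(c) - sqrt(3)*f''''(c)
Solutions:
 f(c) = (C1*sin(c*cos(atan(sqrt(2))/2)) + C2*cos(c*cos(atan(sqrt(2))/2)))*exp(-c*sin(atan(sqrt(2))/2)) + (C3*sin(c*cos(atan(sqrt(2))/2)) + C4*cos(c*cos(atan(sqrt(2))/2)))*exp(c*sin(atan(sqrt(2))/2))


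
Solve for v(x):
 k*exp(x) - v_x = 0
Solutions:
 v(x) = C1 + k*exp(x)


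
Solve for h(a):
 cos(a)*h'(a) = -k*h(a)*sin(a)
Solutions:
 h(a) = C1*exp(k*log(cos(a)))


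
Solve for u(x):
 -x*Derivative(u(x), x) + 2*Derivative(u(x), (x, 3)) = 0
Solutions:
 u(x) = C1 + Integral(C2*airyai(2^(2/3)*x/2) + C3*airybi(2^(2/3)*x/2), x)


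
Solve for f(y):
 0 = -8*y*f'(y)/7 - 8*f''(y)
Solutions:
 f(y) = C1 + C2*erf(sqrt(14)*y/14)


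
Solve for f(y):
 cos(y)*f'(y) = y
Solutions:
 f(y) = C1 + Integral(y/cos(y), y)


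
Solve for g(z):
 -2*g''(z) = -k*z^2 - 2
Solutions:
 g(z) = C1 + C2*z + k*z^4/24 + z^2/2


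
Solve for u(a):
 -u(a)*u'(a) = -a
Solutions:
 u(a) = -sqrt(C1 + a^2)
 u(a) = sqrt(C1 + a^2)


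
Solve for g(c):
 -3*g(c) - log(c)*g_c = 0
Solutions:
 g(c) = C1*exp(-3*li(c))


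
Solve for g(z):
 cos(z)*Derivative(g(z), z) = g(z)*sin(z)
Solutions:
 g(z) = C1/cos(z)


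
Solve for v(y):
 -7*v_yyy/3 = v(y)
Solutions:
 v(y) = C3*exp(-3^(1/3)*7^(2/3)*y/7) + (C1*sin(3^(5/6)*7^(2/3)*y/14) + C2*cos(3^(5/6)*7^(2/3)*y/14))*exp(3^(1/3)*7^(2/3)*y/14)


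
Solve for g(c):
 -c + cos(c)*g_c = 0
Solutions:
 g(c) = C1 + Integral(c/cos(c), c)


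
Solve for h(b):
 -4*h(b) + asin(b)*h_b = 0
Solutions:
 h(b) = C1*exp(4*Integral(1/asin(b), b))


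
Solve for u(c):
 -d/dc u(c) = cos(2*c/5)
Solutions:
 u(c) = C1 - 5*sin(2*c/5)/2


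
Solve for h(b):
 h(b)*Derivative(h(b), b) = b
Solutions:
 h(b) = -sqrt(C1 + b^2)
 h(b) = sqrt(C1 + b^2)


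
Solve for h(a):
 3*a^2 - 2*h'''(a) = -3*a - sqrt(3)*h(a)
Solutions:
 h(a) = C3*exp(2^(2/3)*3^(1/6)*a/2) - sqrt(3)*a^2 - sqrt(3)*a + (C1*sin(6^(2/3)*a/4) + C2*cos(6^(2/3)*a/4))*exp(-2^(2/3)*3^(1/6)*a/4)


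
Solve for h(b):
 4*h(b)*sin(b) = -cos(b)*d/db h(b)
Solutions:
 h(b) = C1*cos(b)^4


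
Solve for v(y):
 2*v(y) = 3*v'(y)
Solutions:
 v(y) = C1*exp(2*y/3)


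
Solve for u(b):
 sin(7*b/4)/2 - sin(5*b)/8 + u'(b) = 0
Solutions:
 u(b) = C1 + 2*cos(7*b/4)/7 - cos(5*b)/40


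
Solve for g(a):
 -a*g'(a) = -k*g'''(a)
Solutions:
 g(a) = C1 + Integral(C2*airyai(a*(1/k)^(1/3)) + C3*airybi(a*(1/k)^(1/3)), a)


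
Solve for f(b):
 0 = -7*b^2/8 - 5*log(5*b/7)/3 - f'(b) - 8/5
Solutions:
 f(b) = C1 - 7*b^3/24 - 5*b*log(b)/3 - 5*b*log(5)/3 + b/15 + 5*b*log(7)/3


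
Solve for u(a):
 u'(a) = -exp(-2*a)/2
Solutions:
 u(a) = C1 + exp(-2*a)/4


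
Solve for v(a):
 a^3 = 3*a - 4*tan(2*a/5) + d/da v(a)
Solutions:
 v(a) = C1 + a^4/4 - 3*a^2/2 - 10*log(cos(2*a/5))


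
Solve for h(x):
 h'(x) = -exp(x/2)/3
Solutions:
 h(x) = C1 - 2*exp(x/2)/3


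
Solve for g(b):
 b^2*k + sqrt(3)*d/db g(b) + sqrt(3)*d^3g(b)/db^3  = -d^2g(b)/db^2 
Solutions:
 g(b) = C1 - sqrt(3)*b^3*k/9 + b^2*k/3 + 4*sqrt(3)*b*k/9 + (C2*sin(sqrt(33)*b/6) + C3*cos(sqrt(33)*b/6))*exp(-sqrt(3)*b/6)


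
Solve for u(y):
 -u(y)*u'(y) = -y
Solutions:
 u(y) = -sqrt(C1 + y^2)
 u(y) = sqrt(C1 + y^2)


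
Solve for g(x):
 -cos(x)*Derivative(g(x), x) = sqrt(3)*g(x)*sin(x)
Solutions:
 g(x) = C1*cos(x)^(sqrt(3))


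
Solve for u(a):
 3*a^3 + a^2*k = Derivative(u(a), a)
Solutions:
 u(a) = C1 + 3*a^4/4 + a^3*k/3


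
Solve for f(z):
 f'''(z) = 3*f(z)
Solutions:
 f(z) = C3*exp(3^(1/3)*z) + (C1*sin(3^(5/6)*z/2) + C2*cos(3^(5/6)*z/2))*exp(-3^(1/3)*z/2)


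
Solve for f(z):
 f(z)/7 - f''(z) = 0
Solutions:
 f(z) = C1*exp(-sqrt(7)*z/7) + C2*exp(sqrt(7)*z/7)


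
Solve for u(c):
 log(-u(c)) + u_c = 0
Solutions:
 -li(-u(c)) = C1 - c


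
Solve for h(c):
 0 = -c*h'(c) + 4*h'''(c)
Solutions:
 h(c) = C1 + Integral(C2*airyai(2^(1/3)*c/2) + C3*airybi(2^(1/3)*c/2), c)


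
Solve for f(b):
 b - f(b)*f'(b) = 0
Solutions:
 f(b) = -sqrt(C1 + b^2)
 f(b) = sqrt(C1 + b^2)


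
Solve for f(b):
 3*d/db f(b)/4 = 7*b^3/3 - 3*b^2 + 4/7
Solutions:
 f(b) = C1 + 7*b^4/9 - 4*b^3/3 + 16*b/21


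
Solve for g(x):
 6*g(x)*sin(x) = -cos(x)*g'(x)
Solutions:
 g(x) = C1*cos(x)^6


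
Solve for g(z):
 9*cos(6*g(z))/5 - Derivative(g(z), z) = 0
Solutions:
 -9*z/5 - log(sin(6*g(z)) - 1)/12 + log(sin(6*g(z)) + 1)/12 = C1


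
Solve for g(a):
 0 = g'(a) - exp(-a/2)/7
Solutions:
 g(a) = C1 - 2*exp(-a/2)/7


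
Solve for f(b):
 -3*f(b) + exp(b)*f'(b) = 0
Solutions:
 f(b) = C1*exp(-3*exp(-b))


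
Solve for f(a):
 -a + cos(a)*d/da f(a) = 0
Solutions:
 f(a) = C1 + Integral(a/cos(a), a)


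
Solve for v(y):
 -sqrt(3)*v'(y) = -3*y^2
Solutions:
 v(y) = C1 + sqrt(3)*y^3/3


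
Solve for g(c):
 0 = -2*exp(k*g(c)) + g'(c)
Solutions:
 g(c) = Piecewise((log(-1/(C1*k + 2*c*k))/k, Ne(k, 0)), (nan, True))
 g(c) = Piecewise((C1 + 2*c, Eq(k, 0)), (nan, True))


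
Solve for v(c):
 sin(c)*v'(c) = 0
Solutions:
 v(c) = C1


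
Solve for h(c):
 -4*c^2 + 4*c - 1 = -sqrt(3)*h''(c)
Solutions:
 h(c) = C1 + C2*c + sqrt(3)*c^4/9 - 2*sqrt(3)*c^3/9 + sqrt(3)*c^2/6


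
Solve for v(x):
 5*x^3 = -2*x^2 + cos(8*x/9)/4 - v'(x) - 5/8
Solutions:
 v(x) = C1 - 5*x^4/4 - 2*x^3/3 - 5*x/8 + 9*sin(8*x/9)/32


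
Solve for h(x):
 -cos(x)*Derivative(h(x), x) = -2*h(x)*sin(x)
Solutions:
 h(x) = C1/cos(x)^2


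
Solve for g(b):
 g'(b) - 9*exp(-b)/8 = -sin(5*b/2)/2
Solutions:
 g(b) = C1 + cos(5*b/2)/5 - 9*exp(-b)/8


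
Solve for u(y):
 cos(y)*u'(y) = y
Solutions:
 u(y) = C1 + Integral(y/cos(y), y)


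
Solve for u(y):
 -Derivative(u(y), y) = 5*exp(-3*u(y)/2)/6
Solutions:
 u(y) = 2*log(C1 - 5*y/4)/3
 u(y) = 2*log(2^(1/3)*(-1 - sqrt(3)*I)*(C1 - 5*y)^(1/3)/4)
 u(y) = 2*log(2^(1/3)*(-1 + sqrt(3)*I)*(C1 - 5*y)^(1/3)/4)


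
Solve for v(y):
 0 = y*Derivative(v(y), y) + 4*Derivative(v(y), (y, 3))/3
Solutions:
 v(y) = C1 + Integral(C2*airyai(-6^(1/3)*y/2) + C3*airybi(-6^(1/3)*y/2), y)


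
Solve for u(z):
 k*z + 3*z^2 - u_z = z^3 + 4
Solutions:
 u(z) = C1 + k*z^2/2 - z^4/4 + z^3 - 4*z


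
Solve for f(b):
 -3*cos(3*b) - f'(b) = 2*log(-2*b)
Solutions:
 f(b) = C1 - 2*b*log(-b) - 2*b*log(2) + 2*b - sin(3*b)


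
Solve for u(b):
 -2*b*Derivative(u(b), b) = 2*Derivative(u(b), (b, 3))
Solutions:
 u(b) = C1 + Integral(C2*airyai(-b) + C3*airybi(-b), b)


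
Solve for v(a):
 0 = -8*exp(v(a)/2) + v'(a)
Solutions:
 v(a) = 2*log(-1/(C1 + 8*a)) + 2*log(2)


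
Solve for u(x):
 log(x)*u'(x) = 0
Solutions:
 u(x) = C1


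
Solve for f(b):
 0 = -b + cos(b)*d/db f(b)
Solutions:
 f(b) = C1 + Integral(b/cos(b), b)


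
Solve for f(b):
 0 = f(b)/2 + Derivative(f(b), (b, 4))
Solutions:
 f(b) = (C1*sin(2^(1/4)*b/2) + C2*cos(2^(1/4)*b/2))*exp(-2^(1/4)*b/2) + (C3*sin(2^(1/4)*b/2) + C4*cos(2^(1/4)*b/2))*exp(2^(1/4)*b/2)


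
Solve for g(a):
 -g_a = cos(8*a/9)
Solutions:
 g(a) = C1 - 9*sin(8*a/9)/8


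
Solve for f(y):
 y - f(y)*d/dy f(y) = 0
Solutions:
 f(y) = -sqrt(C1 + y^2)
 f(y) = sqrt(C1 + y^2)


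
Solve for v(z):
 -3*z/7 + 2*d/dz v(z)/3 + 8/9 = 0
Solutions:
 v(z) = C1 + 9*z^2/28 - 4*z/3


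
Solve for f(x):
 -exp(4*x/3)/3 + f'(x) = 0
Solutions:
 f(x) = C1 + exp(4*x/3)/4


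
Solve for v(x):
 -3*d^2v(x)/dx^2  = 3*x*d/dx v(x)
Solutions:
 v(x) = C1 + C2*erf(sqrt(2)*x/2)


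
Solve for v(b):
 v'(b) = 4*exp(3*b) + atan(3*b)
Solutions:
 v(b) = C1 + b*atan(3*b) + 4*exp(3*b)/3 - log(9*b^2 + 1)/6


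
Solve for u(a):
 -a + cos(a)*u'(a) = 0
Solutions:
 u(a) = C1 + Integral(a/cos(a), a)


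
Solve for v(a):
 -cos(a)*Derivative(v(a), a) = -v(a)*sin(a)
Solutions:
 v(a) = C1/cos(a)


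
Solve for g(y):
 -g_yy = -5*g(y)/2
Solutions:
 g(y) = C1*exp(-sqrt(10)*y/2) + C2*exp(sqrt(10)*y/2)


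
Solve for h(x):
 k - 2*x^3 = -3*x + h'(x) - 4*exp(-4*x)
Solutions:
 h(x) = C1 + k*x - x^4/2 + 3*x^2/2 - exp(-4*x)


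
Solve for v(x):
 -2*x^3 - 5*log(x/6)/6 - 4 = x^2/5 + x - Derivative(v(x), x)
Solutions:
 v(x) = C1 + x^4/2 + x^3/15 + x^2/2 + 5*x*log(x)/6 - 5*x*log(6)/6 + 19*x/6


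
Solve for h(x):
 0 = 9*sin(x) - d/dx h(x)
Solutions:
 h(x) = C1 - 9*cos(x)


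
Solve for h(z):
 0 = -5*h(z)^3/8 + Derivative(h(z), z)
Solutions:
 h(z) = -2*sqrt(-1/(C1 + 5*z))
 h(z) = 2*sqrt(-1/(C1 + 5*z))


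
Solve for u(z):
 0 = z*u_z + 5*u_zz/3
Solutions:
 u(z) = C1 + C2*erf(sqrt(30)*z/10)


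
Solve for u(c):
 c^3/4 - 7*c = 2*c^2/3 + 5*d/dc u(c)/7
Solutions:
 u(c) = C1 + 7*c^4/80 - 14*c^3/45 - 49*c^2/10


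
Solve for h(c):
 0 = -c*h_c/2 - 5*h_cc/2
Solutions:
 h(c) = C1 + C2*erf(sqrt(10)*c/10)


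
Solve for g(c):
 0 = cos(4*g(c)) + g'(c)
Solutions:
 g(c) = -asin((C1 + exp(8*c))/(C1 - exp(8*c)))/4 + pi/4
 g(c) = asin((C1 + exp(8*c))/(C1 - exp(8*c)))/4


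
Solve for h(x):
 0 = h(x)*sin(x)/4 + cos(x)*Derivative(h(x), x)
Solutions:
 h(x) = C1*cos(x)^(1/4)


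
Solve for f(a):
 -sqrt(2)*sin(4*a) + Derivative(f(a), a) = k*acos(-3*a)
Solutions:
 f(a) = C1 + k*(a*acos(-3*a) + sqrt(1 - 9*a^2)/3) - sqrt(2)*cos(4*a)/4


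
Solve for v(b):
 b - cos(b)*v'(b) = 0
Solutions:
 v(b) = C1 + Integral(b/cos(b), b)


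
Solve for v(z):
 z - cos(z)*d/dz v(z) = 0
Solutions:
 v(z) = C1 + Integral(z/cos(z), z)


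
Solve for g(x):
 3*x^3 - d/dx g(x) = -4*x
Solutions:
 g(x) = C1 + 3*x^4/4 + 2*x^2


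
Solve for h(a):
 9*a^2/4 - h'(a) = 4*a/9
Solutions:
 h(a) = C1 + 3*a^3/4 - 2*a^2/9


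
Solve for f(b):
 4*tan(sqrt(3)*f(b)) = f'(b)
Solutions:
 f(b) = sqrt(3)*(pi - asin(C1*exp(4*sqrt(3)*b)))/3
 f(b) = sqrt(3)*asin(C1*exp(4*sqrt(3)*b))/3


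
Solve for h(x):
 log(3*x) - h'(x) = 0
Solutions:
 h(x) = C1 + x*log(x) - x + x*log(3)


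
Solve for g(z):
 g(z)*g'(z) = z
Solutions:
 g(z) = -sqrt(C1 + z^2)
 g(z) = sqrt(C1 + z^2)


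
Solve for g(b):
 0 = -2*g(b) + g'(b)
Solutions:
 g(b) = C1*exp(2*b)


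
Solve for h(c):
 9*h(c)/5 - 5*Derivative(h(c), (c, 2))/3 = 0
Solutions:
 h(c) = C1*exp(-3*sqrt(3)*c/5) + C2*exp(3*sqrt(3)*c/5)


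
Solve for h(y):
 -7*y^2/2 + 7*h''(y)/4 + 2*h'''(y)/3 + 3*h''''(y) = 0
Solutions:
 h(y) = C1 + C2*y + y^4/6 - 16*y^3/63 - 1384*y^2/441 + (C3*sin(sqrt(185)*y/18) + C4*cos(sqrt(185)*y/18))*exp(-y/9)


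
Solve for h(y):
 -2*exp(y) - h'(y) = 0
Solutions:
 h(y) = C1 - 2*exp(y)


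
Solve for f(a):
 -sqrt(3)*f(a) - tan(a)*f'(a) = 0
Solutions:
 f(a) = C1/sin(a)^(sqrt(3))


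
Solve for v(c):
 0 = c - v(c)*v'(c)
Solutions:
 v(c) = -sqrt(C1 + c^2)
 v(c) = sqrt(C1 + c^2)


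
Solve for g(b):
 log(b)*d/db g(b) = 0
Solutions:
 g(b) = C1


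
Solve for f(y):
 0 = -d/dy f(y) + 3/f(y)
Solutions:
 f(y) = -sqrt(C1 + 6*y)
 f(y) = sqrt(C1 + 6*y)


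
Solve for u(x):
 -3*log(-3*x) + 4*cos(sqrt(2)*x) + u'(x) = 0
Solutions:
 u(x) = C1 + 3*x*log(-x) - 3*x + 3*x*log(3) - 2*sqrt(2)*sin(sqrt(2)*x)


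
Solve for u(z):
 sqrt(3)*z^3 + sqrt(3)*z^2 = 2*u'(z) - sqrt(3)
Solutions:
 u(z) = C1 + sqrt(3)*z^4/8 + sqrt(3)*z^3/6 + sqrt(3)*z/2


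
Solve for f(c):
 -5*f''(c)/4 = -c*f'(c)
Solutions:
 f(c) = C1 + C2*erfi(sqrt(10)*c/5)


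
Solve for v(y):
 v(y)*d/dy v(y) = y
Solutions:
 v(y) = -sqrt(C1 + y^2)
 v(y) = sqrt(C1 + y^2)


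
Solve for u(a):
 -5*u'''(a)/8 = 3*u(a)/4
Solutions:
 u(a) = C3*exp(-5^(2/3)*6^(1/3)*a/5) + (C1*sin(2^(1/3)*3^(5/6)*5^(2/3)*a/10) + C2*cos(2^(1/3)*3^(5/6)*5^(2/3)*a/10))*exp(5^(2/3)*6^(1/3)*a/10)


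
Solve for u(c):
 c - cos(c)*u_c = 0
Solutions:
 u(c) = C1 + Integral(c/cos(c), c)


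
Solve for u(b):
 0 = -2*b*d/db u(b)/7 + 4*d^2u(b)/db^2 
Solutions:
 u(b) = C1 + C2*erfi(sqrt(7)*b/14)


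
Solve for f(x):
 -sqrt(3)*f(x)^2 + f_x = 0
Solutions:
 f(x) = -1/(C1 + sqrt(3)*x)


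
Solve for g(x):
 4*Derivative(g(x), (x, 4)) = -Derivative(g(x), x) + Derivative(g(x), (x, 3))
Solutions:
 g(x) = C1 + C2*exp(x*((12*sqrt(321) + 215)^(-1/3) + 2 + (12*sqrt(321) + 215)^(1/3))/24)*sin(sqrt(3)*x*(-(12*sqrt(321) + 215)^(1/3) + (12*sqrt(321) + 215)^(-1/3))/24) + C3*exp(x*((12*sqrt(321) + 215)^(-1/3) + 2 + (12*sqrt(321) + 215)^(1/3))/24)*cos(sqrt(3)*x*(-(12*sqrt(321) + 215)^(1/3) + (12*sqrt(321) + 215)^(-1/3))/24) + C4*exp(x*(-(12*sqrt(321) + 215)^(1/3) - 1/(12*sqrt(321) + 215)^(1/3) + 1)/12)


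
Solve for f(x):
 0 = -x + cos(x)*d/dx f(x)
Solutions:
 f(x) = C1 + Integral(x/cos(x), x)


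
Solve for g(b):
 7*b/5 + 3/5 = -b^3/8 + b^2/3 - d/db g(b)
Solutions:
 g(b) = C1 - b^4/32 + b^3/9 - 7*b^2/10 - 3*b/5


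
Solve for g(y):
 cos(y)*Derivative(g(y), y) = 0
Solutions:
 g(y) = C1


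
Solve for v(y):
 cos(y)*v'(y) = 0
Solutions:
 v(y) = C1


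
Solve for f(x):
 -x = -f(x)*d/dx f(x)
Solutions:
 f(x) = -sqrt(C1 + x^2)
 f(x) = sqrt(C1 + x^2)


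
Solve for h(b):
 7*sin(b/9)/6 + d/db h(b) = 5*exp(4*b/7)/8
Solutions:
 h(b) = C1 + 35*exp(4*b/7)/32 + 21*cos(b/9)/2


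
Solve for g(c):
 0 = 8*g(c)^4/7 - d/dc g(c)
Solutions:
 g(c) = 7^(1/3)*(-1/(C1 + 24*c))^(1/3)
 g(c) = 7^(1/3)*(-1/(C1 + 8*c))^(1/3)*(-3^(2/3) - 3*3^(1/6)*I)/6
 g(c) = 7^(1/3)*(-1/(C1 + 8*c))^(1/3)*(-3^(2/3) + 3*3^(1/6)*I)/6


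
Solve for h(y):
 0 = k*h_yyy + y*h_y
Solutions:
 h(y) = C1 + Integral(C2*airyai(y*(-1/k)^(1/3)) + C3*airybi(y*(-1/k)^(1/3)), y)


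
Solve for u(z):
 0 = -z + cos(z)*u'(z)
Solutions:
 u(z) = C1 + Integral(z/cos(z), z)


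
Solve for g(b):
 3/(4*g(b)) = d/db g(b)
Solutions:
 g(b) = -sqrt(C1 + 6*b)/2
 g(b) = sqrt(C1 + 6*b)/2


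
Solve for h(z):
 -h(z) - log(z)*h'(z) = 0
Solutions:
 h(z) = C1*exp(-li(z))


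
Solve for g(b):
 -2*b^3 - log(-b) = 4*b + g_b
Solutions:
 g(b) = C1 - b^4/2 - 2*b^2 - b*log(-b) + b


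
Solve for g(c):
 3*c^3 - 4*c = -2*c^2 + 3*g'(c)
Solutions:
 g(c) = C1 + c^4/4 + 2*c^3/9 - 2*c^2/3


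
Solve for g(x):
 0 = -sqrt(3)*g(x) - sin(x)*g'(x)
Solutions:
 g(x) = C1*(cos(x) + 1)^(sqrt(3)/2)/(cos(x) - 1)^(sqrt(3)/2)


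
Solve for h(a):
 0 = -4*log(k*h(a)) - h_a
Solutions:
 li(k*h(a))/k = C1 - 4*a


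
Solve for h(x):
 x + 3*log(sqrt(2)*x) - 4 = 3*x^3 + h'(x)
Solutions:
 h(x) = C1 - 3*x^4/4 + x^2/2 + 3*x*log(x) - 7*x + 3*x*log(2)/2


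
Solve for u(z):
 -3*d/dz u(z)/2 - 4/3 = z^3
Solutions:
 u(z) = C1 - z^4/6 - 8*z/9


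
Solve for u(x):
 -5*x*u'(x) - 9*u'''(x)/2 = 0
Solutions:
 u(x) = C1 + Integral(C2*airyai(-30^(1/3)*x/3) + C3*airybi(-30^(1/3)*x/3), x)


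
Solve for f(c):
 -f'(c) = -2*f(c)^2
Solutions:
 f(c) = -1/(C1 + 2*c)


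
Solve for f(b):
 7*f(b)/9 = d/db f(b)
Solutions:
 f(b) = C1*exp(7*b/9)


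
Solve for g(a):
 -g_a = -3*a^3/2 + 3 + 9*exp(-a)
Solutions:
 g(a) = C1 + 3*a^4/8 - 3*a + 9*exp(-a)


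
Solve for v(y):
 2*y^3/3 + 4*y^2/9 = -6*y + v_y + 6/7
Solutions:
 v(y) = C1 + y^4/6 + 4*y^3/27 + 3*y^2 - 6*y/7


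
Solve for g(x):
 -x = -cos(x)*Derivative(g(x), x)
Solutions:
 g(x) = C1 + Integral(x/cos(x), x)


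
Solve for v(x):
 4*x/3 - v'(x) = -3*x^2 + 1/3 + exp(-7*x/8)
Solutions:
 v(x) = C1 + x^3 + 2*x^2/3 - x/3 + 8*exp(-7*x/8)/7


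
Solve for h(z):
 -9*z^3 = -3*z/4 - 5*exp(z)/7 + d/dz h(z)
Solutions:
 h(z) = C1 - 9*z^4/4 + 3*z^2/8 + 5*exp(z)/7


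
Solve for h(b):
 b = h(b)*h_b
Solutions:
 h(b) = -sqrt(C1 + b^2)
 h(b) = sqrt(C1 + b^2)


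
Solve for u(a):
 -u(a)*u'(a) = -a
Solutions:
 u(a) = -sqrt(C1 + a^2)
 u(a) = sqrt(C1 + a^2)


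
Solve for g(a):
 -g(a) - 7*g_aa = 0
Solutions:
 g(a) = C1*sin(sqrt(7)*a/7) + C2*cos(sqrt(7)*a/7)


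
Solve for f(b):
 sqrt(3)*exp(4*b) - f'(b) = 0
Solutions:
 f(b) = C1 + sqrt(3)*exp(4*b)/4


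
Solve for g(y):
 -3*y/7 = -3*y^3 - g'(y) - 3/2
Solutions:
 g(y) = C1 - 3*y^4/4 + 3*y^2/14 - 3*y/2


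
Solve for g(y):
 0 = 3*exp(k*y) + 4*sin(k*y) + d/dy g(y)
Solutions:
 g(y) = C1 - 3*exp(k*y)/k + 4*cos(k*y)/k


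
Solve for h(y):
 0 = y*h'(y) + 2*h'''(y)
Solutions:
 h(y) = C1 + Integral(C2*airyai(-2^(2/3)*y/2) + C3*airybi(-2^(2/3)*y/2), y)


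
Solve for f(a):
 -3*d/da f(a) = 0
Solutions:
 f(a) = C1


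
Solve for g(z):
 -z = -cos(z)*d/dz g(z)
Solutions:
 g(z) = C1 + Integral(z/cos(z), z)


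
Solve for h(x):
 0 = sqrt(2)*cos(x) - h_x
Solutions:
 h(x) = C1 + sqrt(2)*sin(x)


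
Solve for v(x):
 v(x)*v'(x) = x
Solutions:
 v(x) = -sqrt(C1 + x^2)
 v(x) = sqrt(C1 + x^2)


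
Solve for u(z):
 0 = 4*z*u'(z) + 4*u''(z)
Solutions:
 u(z) = C1 + C2*erf(sqrt(2)*z/2)


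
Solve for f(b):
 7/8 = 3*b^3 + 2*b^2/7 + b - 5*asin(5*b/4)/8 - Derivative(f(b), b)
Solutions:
 f(b) = C1 + 3*b^4/4 + 2*b^3/21 + b^2/2 - 5*b*asin(5*b/4)/8 - 7*b/8 - sqrt(16 - 25*b^2)/8


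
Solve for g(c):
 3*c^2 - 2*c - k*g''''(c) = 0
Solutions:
 g(c) = C1 + C2*c + C3*c^2 + C4*c^3 + c^6/(120*k) - c^5/(60*k)


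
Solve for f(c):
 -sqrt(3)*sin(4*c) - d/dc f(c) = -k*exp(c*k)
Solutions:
 f(c) = C1 + exp(c*k) + sqrt(3)*cos(4*c)/4


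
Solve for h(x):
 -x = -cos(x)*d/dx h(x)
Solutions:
 h(x) = C1 + Integral(x/cos(x), x)


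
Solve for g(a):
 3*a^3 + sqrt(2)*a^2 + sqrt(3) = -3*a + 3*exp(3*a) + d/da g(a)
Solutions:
 g(a) = C1 + 3*a^4/4 + sqrt(2)*a^3/3 + 3*a^2/2 + sqrt(3)*a - exp(3*a)


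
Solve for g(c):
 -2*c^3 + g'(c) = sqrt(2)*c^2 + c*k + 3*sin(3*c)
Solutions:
 g(c) = C1 + c^4/2 + sqrt(2)*c^3/3 + c^2*k/2 - cos(3*c)


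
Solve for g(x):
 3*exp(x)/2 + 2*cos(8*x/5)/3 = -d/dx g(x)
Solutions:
 g(x) = C1 - 3*exp(x)/2 - 5*sin(8*x/5)/12


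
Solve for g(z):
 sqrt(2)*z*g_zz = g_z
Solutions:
 g(z) = C1 + C2*z^(sqrt(2)/2 + 1)


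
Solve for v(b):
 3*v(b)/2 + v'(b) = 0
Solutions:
 v(b) = C1*exp(-3*b/2)


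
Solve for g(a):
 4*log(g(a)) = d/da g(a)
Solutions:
 li(g(a)) = C1 + 4*a


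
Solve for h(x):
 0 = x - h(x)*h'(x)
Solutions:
 h(x) = -sqrt(C1 + x^2)
 h(x) = sqrt(C1 + x^2)


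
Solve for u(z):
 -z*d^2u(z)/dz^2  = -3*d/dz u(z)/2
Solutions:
 u(z) = C1 + C2*z^(5/2)


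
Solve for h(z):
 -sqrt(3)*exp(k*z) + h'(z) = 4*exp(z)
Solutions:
 h(z) = C1 + 4*exp(z) + sqrt(3)*exp(k*z)/k


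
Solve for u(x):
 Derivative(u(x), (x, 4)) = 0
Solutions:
 u(x) = C1 + C2*x + C3*x^2 + C4*x^3


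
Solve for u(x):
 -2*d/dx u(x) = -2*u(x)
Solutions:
 u(x) = C1*exp(x)


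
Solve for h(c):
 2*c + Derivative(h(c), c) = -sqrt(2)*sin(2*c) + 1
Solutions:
 h(c) = C1 - c^2 + c + sqrt(2)*cos(2*c)/2


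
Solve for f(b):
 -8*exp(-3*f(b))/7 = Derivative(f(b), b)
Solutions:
 f(b) = log(C1 - 24*b/7)/3
 f(b) = log((-1 - sqrt(3)*I)*(C1 - 24*b/7)^(1/3)/2)
 f(b) = log((-1 + sqrt(3)*I)*(C1 - 24*b/7)^(1/3)/2)


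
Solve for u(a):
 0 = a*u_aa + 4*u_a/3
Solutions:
 u(a) = C1 + C2/a^(1/3)


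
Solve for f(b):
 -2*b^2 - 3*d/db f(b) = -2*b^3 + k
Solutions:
 f(b) = C1 + b^4/6 - 2*b^3/9 - b*k/3


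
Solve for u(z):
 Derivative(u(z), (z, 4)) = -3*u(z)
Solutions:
 u(z) = (C1*sin(sqrt(2)*3^(1/4)*z/2) + C2*cos(sqrt(2)*3^(1/4)*z/2))*exp(-sqrt(2)*3^(1/4)*z/2) + (C3*sin(sqrt(2)*3^(1/4)*z/2) + C4*cos(sqrt(2)*3^(1/4)*z/2))*exp(sqrt(2)*3^(1/4)*z/2)


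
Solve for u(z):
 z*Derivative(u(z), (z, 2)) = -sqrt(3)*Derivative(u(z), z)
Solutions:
 u(z) = C1 + C2*z^(1 - sqrt(3))


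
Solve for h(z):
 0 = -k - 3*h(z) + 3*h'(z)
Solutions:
 h(z) = C1*exp(z) - k/3


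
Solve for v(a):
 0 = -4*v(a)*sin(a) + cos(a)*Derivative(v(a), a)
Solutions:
 v(a) = C1/cos(a)^4


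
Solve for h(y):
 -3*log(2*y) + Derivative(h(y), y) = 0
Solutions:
 h(y) = C1 + 3*y*log(y) - 3*y + y*log(8)


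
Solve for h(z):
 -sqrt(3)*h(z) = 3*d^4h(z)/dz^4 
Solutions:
 h(z) = (C1*sin(sqrt(2)*3^(7/8)*z/6) + C2*cos(sqrt(2)*3^(7/8)*z/6))*exp(-sqrt(2)*3^(7/8)*z/6) + (C3*sin(sqrt(2)*3^(7/8)*z/6) + C4*cos(sqrt(2)*3^(7/8)*z/6))*exp(sqrt(2)*3^(7/8)*z/6)


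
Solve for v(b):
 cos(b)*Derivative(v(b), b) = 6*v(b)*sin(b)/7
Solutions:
 v(b) = C1/cos(b)^(6/7)


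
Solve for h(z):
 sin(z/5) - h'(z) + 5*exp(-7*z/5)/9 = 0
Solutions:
 h(z) = C1 - 5*cos(z/5) - 25*exp(-7*z/5)/63


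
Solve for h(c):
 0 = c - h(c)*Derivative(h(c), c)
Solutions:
 h(c) = -sqrt(C1 + c^2)
 h(c) = sqrt(C1 + c^2)


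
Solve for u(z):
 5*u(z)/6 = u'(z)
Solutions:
 u(z) = C1*exp(5*z/6)


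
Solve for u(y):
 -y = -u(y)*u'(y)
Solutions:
 u(y) = -sqrt(C1 + y^2)
 u(y) = sqrt(C1 + y^2)


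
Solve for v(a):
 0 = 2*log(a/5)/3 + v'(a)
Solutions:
 v(a) = C1 - 2*a*log(a)/3 + 2*a/3 + 2*a*log(5)/3


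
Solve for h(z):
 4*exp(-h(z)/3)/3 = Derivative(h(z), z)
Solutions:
 h(z) = 3*log(C1 + 4*z/9)


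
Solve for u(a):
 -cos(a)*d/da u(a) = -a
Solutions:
 u(a) = C1 + Integral(a/cos(a), a)


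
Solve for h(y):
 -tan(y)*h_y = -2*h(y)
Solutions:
 h(y) = C1*sin(y)^2


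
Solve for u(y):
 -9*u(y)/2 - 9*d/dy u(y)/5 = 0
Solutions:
 u(y) = C1*exp(-5*y/2)


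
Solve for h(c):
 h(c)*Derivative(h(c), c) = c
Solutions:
 h(c) = -sqrt(C1 + c^2)
 h(c) = sqrt(C1 + c^2)


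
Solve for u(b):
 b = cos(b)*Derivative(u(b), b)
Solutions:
 u(b) = C1 + Integral(b/cos(b), b)


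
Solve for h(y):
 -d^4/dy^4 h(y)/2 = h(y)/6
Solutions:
 h(y) = (C1*sin(sqrt(2)*3^(3/4)*y/6) + C2*cos(sqrt(2)*3^(3/4)*y/6))*exp(-sqrt(2)*3^(3/4)*y/6) + (C3*sin(sqrt(2)*3^(3/4)*y/6) + C4*cos(sqrt(2)*3^(3/4)*y/6))*exp(sqrt(2)*3^(3/4)*y/6)


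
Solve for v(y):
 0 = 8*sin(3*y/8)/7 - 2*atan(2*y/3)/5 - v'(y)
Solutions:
 v(y) = C1 - 2*y*atan(2*y/3)/5 + 3*log(4*y^2 + 9)/10 - 64*cos(3*y/8)/21


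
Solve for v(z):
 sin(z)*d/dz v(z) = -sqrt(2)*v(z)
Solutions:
 v(z) = C1*(cos(z) + 1)^(sqrt(2)/2)/(cos(z) - 1)^(sqrt(2)/2)


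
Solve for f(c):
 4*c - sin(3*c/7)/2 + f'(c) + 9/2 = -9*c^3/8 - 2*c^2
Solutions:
 f(c) = C1 - 9*c^4/32 - 2*c^3/3 - 2*c^2 - 9*c/2 - 7*cos(3*c/7)/6


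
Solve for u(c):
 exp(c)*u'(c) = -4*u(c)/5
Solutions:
 u(c) = C1*exp(4*exp(-c)/5)


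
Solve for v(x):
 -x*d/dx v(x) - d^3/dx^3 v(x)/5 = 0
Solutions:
 v(x) = C1 + Integral(C2*airyai(-5^(1/3)*x) + C3*airybi(-5^(1/3)*x), x)


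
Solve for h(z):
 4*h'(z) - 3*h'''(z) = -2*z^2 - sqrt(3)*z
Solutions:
 h(z) = C1 + C2*exp(-2*sqrt(3)*z/3) + C3*exp(2*sqrt(3)*z/3) - z^3/6 - sqrt(3)*z^2/8 - 3*z/4


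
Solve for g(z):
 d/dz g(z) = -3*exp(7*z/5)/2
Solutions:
 g(z) = C1 - 15*exp(7*z/5)/14


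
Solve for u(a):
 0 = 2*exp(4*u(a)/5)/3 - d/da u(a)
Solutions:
 u(a) = 5*log(-(-1/(C1 + 8*a))^(1/4)) + 5*log(15)/4
 u(a) = 5*log(-1/(C1 + 8*a))/4 + 5*log(15)/4
 u(a) = 5*log(-I*(-1/(C1 + 8*a))^(1/4)) + 5*log(15)/4
 u(a) = 5*log(I*(-1/(C1 + 8*a))^(1/4)) + 5*log(15)/4


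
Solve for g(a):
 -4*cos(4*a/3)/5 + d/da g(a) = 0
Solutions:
 g(a) = C1 + 3*sin(4*a/3)/5


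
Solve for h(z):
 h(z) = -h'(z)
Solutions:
 h(z) = C1*exp(-z)


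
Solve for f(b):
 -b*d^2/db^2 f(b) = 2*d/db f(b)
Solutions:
 f(b) = C1 + C2/b


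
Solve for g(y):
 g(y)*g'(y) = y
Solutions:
 g(y) = -sqrt(C1 + y^2)
 g(y) = sqrt(C1 + y^2)


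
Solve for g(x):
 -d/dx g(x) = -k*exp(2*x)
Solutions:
 g(x) = C1 + k*exp(2*x)/2


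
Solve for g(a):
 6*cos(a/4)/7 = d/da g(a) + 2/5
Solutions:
 g(a) = C1 - 2*a/5 + 24*sin(a/4)/7


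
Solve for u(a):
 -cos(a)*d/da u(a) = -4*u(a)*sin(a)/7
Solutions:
 u(a) = C1/cos(a)^(4/7)


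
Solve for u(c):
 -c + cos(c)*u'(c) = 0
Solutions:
 u(c) = C1 + Integral(c/cos(c), c)


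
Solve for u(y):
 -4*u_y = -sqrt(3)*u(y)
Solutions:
 u(y) = C1*exp(sqrt(3)*y/4)


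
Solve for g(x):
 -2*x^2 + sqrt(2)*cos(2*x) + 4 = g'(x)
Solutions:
 g(x) = C1 - 2*x^3/3 + 4*x + sqrt(2)*sin(2*x)/2


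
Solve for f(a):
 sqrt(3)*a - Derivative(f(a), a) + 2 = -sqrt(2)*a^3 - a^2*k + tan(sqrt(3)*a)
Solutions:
 f(a) = C1 + sqrt(2)*a^4/4 + a^3*k/3 + sqrt(3)*a^2/2 + 2*a + sqrt(3)*log(cos(sqrt(3)*a))/3


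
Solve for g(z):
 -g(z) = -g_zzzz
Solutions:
 g(z) = C1*exp(-z) + C2*exp(z) + C3*sin(z) + C4*cos(z)


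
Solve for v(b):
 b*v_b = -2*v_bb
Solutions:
 v(b) = C1 + C2*erf(b/2)


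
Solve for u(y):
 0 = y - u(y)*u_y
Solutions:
 u(y) = -sqrt(C1 + y^2)
 u(y) = sqrt(C1 + y^2)


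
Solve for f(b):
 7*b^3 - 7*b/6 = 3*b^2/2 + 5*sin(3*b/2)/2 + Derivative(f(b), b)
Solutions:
 f(b) = C1 + 7*b^4/4 - b^3/2 - 7*b^2/12 + 5*cos(3*b/2)/3


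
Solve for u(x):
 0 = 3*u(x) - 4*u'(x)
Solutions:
 u(x) = C1*exp(3*x/4)


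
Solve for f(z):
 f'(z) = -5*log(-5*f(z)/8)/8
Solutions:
 8*Integral(1/(log(-_y) - 3*log(2) + log(5)), (_y, f(z)))/5 = C1 - z


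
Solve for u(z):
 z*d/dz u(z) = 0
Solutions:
 u(z) = C1


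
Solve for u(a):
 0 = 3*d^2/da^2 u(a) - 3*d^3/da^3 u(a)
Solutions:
 u(a) = C1 + C2*a + C3*exp(a)


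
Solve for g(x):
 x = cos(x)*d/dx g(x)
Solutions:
 g(x) = C1 + Integral(x/cos(x), x)


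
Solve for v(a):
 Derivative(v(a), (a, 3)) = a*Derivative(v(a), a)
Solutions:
 v(a) = C1 + Integral(C2*airyai(a) + C3*airybi(a), a)


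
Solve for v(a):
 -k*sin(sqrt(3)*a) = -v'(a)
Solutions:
 v(a) = C1 - sqrt(3)*k*cos(sqrt(3)*a)/3


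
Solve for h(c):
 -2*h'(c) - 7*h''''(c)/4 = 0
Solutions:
 h(c) = C1 + C4*exp(-2*7^(2/3)*c/7) + (C2*sin(sqrt(3)*7^(2/3)*c/7) + C3*cos(sqrt(3)*7^(2/3)*c/7))*exp(7^(2/3)*c/7)


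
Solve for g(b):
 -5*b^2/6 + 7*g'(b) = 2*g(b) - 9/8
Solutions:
 g(b) = C1*exp(2*b/7) - 5*b^2/12 - 35*b/12 - 463/48


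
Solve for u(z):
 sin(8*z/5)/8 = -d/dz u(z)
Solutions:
 u(z) = C1 + 5*cos(8*z/5)/64


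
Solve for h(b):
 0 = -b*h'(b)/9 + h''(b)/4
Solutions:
 h(b) = C1 + C2*erfi(sqrt(2)*b/3)


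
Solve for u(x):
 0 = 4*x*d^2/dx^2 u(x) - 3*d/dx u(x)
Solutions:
 u(x) = C1 + C2*x^(7/4)


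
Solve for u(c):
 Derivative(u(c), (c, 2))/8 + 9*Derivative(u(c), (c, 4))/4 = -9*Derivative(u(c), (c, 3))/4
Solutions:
 u(c) = C1 + C2*c + C3*exp(c*(-3 + sqrt(7))/6) + C4*exp(-c*(sqrt(7) + 3)/6)


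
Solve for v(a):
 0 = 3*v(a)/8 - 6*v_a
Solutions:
 v(a) = C1*exp(a/16)


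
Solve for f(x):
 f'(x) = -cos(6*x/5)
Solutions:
 f(x) = C1 - 5*sin(6*x/5)/6


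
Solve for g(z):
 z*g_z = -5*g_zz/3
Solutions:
 g(z) = C1 + C2*erf(sqrt(30)*z/10)


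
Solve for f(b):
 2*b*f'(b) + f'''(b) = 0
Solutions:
 f(b) = C1 + Integral(C2*airyai(-2^(1/3)*b) + C3*airybi(-2^(1/3)*b), b)


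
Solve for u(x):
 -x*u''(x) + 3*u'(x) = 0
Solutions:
 u(x) = C1 + C2*x^4


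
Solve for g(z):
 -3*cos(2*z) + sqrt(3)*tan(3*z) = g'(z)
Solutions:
 g(z) = C1 - sqrt(3)*log(cos(3*z))/3 - 3*sin(2*z)/2


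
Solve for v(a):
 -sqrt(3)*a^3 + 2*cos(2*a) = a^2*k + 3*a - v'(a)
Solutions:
 v(a) = C1 + sqrt(3)*a^4/4 + a^3*k/3 + 3*a^2/2 - sin(2*a)


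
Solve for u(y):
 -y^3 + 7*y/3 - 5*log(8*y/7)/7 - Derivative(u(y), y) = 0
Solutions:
 u(y) = C1 - y^4/4 + 7*y^2/6 - 5*y*log(y)/7 - 15*y*log(2)/7 + 5*y/7 + 5*y*log(7)/7


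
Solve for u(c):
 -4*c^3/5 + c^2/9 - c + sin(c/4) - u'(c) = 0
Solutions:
 u(c) = C1 - c^4/5 + c^3/27 - c^2/2 - 4*cos(c/4)


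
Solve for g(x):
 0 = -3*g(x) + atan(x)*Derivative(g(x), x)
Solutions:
 g(x) = C1*exp(3*Integral(1/atan(x), x))


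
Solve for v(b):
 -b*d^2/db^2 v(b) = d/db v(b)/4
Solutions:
 v(b) = C1 + C2*b^(3/4)


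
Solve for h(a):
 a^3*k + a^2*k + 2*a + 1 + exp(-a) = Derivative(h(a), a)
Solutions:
 h(a) = C1 + a^4*k/4 + a^3*k/3 + a^2 + a - exp(-a)


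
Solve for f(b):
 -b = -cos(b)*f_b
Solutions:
 f(b) = C1 + Integral(b/cos(b), b)


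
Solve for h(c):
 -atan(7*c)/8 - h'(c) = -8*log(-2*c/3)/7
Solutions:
 h(c) = C1 + 8*c*log(-c)/7 - c*atan(7*c)/8 - 8*c*log(3)/7 - 8*c/7 + 8*c*log(2)/7 + log(49*c^2 + 1)/112


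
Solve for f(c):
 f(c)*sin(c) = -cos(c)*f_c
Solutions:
 f(c) = C1*cos(c)


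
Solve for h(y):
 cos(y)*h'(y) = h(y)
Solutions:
 h(y) = C1*sqrt(sin(y) + 1)/sqrt(sin(y) - 1)


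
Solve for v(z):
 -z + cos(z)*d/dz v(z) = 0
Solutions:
 v(z) = C1 + Integral(z/cos(z), z)


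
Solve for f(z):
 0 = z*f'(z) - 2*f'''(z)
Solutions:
 f(z) = C1 + Integral(C2*airyai(2^(2/3)*z/2) + C3*airybi(2^(2/3)*z/2), z)


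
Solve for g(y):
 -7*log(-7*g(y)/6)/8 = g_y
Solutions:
 8*Integral(1/(log(-_y) - log(6) + log(7)), (_y, g(y)))/7 = C1 - y


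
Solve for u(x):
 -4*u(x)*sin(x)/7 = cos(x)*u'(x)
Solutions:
 u(x) = C1*cos(x)^(4/7)


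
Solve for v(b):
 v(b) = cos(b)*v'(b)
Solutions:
 v(b) = C1*sqrt(sin(b) + 1)/sqrt(sin(b) - 1)


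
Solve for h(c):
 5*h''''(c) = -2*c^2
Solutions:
 h(c) = C1 + C2*c + C3*c^2 + C4*c^3 - c^6/900


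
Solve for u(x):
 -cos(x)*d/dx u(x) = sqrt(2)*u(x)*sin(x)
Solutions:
 u(x) = C1*cos(x)^(sqrt(2))


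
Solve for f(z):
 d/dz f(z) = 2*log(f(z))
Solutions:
 li(f(z)) = C1 + 2*z


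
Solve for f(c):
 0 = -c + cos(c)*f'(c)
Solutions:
 f(c) = C1 + Integral(c/cos(c), c)


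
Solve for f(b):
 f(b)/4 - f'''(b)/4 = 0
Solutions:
 f(b) = C3*exp(b) + (C1*sin(sqrt(3)*b/2) + C2*cos(sqrt(3)*b/2))*exp(-b/2)


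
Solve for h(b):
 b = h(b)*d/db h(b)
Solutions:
 h(b) = -sqrt(C1 + b^2)
 h(b) = sqrt(C1 + b^2)


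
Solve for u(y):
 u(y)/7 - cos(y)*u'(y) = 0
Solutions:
 u(y) = C1*(sin(y) + 1)^(1/14)/(sin(y) - 1)^(1/14)


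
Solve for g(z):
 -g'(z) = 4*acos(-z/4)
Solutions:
 g(z) = C1 - 4*z*acos(-z/4) - 4*sqrt(16 - z^2)


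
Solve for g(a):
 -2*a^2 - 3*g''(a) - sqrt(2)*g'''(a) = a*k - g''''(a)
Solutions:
 g(a) = C1 + C2*a + C3*exp(a*(-sqrt(14) + sqrt(2))/2) + C4*exp(a*(sqrt(2) + sqrt(14))/2) - a^4/18 + a^3*(-3*k + 4*sqrt(2))/54 + a^2*(3*sqrt(2)*k - 20)/54


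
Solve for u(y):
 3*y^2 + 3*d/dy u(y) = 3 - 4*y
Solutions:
 u(y) = C1 - y^3/3 - 2*y^2/3 + y


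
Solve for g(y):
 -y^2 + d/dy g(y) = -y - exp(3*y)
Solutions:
 g(y) = C1 + y^3/3 - y^2/2 - exp(3*y)/3


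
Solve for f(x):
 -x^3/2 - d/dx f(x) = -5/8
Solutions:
 f(x) = C1 - x^4/8 + 5*x/8


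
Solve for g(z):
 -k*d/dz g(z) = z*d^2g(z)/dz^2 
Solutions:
 g(z) = C1 + z^(1 - re(k))*(C2*sin(log(z)*Abs(im(k))) + C3*cos(log(z)*im(k)))


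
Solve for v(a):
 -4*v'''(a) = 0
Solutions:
 v(a) = C1 + C2*a + C3*a^2


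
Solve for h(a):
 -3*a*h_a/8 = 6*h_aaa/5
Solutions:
 h(a) = C1 + Integral(C2*airyai(-2^(2/3)*5^(1/3)*a/4) + C3*airybi(-2^(2/3)*5^(1/3)*a/4), a)


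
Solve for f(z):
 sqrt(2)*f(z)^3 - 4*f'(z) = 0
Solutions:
 f(z) = -sqrt(2)*sqrt(-1/(C1 + sqrt(2)*z))
 f(z) = sqrt(2)*sqrt(-1/(C1 + sqrt(2)*z))


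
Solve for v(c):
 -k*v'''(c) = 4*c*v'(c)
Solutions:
 v(c) = C1 + Integral(C2*airyai(2^(2/3)*c*(-1/k)^(1/3)) + C3*airybi(2^(2/3)*c*(-1/k)^(1/3)), c)


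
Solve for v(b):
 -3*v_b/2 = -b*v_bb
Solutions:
 v(b) = C1 + C2*b^(5/2)


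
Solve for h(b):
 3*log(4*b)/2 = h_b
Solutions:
 h(b) = C1 + 3*b*log(b)/2 - 3*b/2 + 3*b*log(2)


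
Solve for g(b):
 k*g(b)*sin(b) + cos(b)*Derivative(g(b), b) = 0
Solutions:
 g(b) = C1*exp(k*log(cos(b)))


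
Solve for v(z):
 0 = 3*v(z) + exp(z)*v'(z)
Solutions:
 v(z) = C1*exp(3*exp(-z))


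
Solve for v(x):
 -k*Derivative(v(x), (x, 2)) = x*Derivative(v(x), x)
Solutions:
 v(x) = C1 + C2*sqrt(k)*erf(sqrt(2)*x*sqrt(1/k)/2)


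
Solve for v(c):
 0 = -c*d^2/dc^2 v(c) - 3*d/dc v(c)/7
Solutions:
 v(c) = C1 + C2*c^(4/7)


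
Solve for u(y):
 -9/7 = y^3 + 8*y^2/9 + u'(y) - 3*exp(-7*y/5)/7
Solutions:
 u(y) = C1 - y^4/4 - 8*y^3/27 - 9*y/7 - 15*exp(-7*y/5)/49


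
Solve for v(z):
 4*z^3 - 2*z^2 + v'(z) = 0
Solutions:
 v(z) = C1 - z^4 + 2*z^3/3


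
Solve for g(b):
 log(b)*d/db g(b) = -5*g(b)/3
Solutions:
 g(b) = C1*exp(-5*li(b)/3)


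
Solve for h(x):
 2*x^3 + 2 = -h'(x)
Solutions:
 h(x) = C1 - x^4/2 - 2*x


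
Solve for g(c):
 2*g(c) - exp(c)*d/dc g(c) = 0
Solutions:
 g(c) = C1*exp(-2*exp(-c))


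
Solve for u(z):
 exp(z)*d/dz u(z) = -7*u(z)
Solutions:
 u(z) = C1*exp(7*exp(-z))


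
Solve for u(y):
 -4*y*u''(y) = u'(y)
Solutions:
 u(y) = C1 + C2*y^(3/4)


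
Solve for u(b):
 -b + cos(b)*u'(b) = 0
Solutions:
 u(b) = C1 + Integral(b/cos(b), b)


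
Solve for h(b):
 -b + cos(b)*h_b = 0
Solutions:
 h(b) = C1 + Integral(b/cos(b), b)


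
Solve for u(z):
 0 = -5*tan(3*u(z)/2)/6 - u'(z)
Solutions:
 u(z) = -2*asin(C1*exp(-5*z/4))/3 + 2*pi/3
 u(z) = 2*asin(C1*exp(-5*z/4))/3


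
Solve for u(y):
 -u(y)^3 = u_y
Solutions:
 u(y) = -sqrt(2)*sqrt(-1/(C1 - y))/2
 u(y) = sqrt(2)*sqrt(-1/(C1 - y))/2


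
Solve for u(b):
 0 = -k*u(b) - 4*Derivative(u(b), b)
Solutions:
 u(b) = C1*exp(-b*k/4)


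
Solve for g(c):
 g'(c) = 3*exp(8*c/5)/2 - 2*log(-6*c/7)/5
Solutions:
 g(c) = C1 - 2*c*log(-c)/5 + 2*c*(-log(6) + 1 + log(7))/5 + 15*exp(8*c/5)/16


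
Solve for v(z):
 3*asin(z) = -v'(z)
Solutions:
 v(z) = C1 - 3*z*asin(z) - 3*sqrt(1 - z^2)


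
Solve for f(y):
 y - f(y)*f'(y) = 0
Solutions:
 f(y) = -sqrt(C1 + y^2)
 f(y) = sqrt(C1 + y^2)
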